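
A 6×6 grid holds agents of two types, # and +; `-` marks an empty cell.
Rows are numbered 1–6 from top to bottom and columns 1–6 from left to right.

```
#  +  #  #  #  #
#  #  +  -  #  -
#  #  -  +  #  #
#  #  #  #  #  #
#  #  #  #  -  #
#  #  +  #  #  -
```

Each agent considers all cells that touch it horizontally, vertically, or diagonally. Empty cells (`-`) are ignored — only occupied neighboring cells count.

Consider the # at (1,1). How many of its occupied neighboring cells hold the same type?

2

Occupied neighbors of (1,1): (1,2)=+, (2,1)=#, (2,2)=#.
Same type (#): 2 of 3.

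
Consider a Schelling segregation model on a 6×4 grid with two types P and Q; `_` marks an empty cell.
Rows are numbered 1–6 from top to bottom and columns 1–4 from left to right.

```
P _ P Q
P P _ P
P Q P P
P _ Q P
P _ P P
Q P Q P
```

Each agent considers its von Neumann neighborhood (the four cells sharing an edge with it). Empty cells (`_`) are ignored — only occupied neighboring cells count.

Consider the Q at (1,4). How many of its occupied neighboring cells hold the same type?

Occupied neighbors of (1,4): (2,4)=P, (1,3)=P.
Same type (Q): 0 of 2.

0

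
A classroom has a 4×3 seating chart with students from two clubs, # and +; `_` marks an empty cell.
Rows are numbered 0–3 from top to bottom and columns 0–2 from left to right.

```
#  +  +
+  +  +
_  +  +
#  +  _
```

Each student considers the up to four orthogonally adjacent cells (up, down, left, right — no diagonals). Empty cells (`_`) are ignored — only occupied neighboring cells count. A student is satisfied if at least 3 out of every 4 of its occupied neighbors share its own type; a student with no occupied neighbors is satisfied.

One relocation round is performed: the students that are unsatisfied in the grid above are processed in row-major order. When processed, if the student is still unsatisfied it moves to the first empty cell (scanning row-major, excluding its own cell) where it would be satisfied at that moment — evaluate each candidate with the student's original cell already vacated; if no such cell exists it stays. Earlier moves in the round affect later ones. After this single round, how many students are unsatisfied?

4

Initially unsatisfied (in order): (0,0), (0,1), (1,0), (3,0), (3,1).
  (0,0): no empty cell satisfies it; stays.
  (0,1) → (3,2).
  (1,0): no empty cell satisfies it; stays.
  (3,0): no empty cell satisfies it; stays.
  (3,1): no empty cell satisfies it; stays.
Resulting grid:
# _ +
+ + +
_ + +
# + +
Unsatisfied now: (0,0), (1,0), (3,0), (3,1).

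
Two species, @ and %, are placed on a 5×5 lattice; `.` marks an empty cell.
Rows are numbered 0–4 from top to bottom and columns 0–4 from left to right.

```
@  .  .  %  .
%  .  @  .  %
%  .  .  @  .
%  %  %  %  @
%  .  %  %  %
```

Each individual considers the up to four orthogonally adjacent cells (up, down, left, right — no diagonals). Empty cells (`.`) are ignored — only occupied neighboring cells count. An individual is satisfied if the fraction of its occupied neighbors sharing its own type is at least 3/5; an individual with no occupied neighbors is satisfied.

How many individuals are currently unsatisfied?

6

Row 0: (0,0)@ 0/1 unhappy · (0,3)% 0/0 ok
Row 1: (1,0)% 1/2 unhappy · (1,2)@ 0/0 ok · (1,4)% 0/0 ok
Row 2: (2,0)% 2/2 ok · (2,3)@ 0/1 unhappy
Row 3: (3,0)% 3/3 ok · (3,1)% 2/2 ok · (3,2)% 3/3 ok · (3,3)% 2/4 unhappy · (3,4)@ 0/2 unhappy
Row 4: (4,0)% 1/1 ok · (4,2)% 2/2 ok · (4,3)% 3/3 ok · (4,4)% 1/2 unhappy
Unsatisfied: (0,0), (1,0), (2,3), (3,3), (3,4), (4,4) — 6 in total.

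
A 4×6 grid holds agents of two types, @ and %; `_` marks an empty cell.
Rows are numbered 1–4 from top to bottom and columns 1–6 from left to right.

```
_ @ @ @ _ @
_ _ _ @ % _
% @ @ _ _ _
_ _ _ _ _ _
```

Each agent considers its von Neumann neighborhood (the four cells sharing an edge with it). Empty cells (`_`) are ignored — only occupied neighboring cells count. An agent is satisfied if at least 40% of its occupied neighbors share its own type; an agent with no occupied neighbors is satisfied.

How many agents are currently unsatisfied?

Row 1: (1,2)@ 1/1 ✓ · (1,3)@ 2/2 ✓ · (1,4)@ 2/2 ✓ · (1,6)@ 0/0 ✓
Row 2: (2,4)@ 1/2 ✓ · (2,5)% 0/1 ✗
Row 3: (3,1)% 0/1 ✗ · (3,2)@ 1/2 ✓ · (3,3)@ 1/1 ✓
Unsatisfied: (2,5), (3,1) — 2 in total.

2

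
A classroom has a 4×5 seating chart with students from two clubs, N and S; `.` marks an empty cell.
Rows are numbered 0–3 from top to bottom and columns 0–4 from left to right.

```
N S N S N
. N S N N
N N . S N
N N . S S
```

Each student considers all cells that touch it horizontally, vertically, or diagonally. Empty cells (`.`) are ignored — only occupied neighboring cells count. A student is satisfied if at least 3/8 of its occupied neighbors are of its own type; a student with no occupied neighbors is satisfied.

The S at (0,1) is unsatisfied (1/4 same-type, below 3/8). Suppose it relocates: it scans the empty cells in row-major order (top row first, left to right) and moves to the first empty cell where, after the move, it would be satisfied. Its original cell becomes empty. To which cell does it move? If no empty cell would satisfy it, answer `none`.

Vacating (0,1). Empty cells in order:
  (1,0): 0/4 same-type → still unsatisfied.
  (2,2): 3/7 same-type → satisfied — stop here.

(2,2)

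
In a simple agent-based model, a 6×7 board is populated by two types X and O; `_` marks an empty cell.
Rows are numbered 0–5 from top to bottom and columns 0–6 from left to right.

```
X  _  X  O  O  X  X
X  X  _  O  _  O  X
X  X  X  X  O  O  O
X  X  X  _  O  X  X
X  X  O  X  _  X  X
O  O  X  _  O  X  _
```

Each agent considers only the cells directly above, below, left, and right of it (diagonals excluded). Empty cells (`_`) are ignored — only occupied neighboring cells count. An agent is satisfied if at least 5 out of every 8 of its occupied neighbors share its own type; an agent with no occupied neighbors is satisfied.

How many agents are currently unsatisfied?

Row 0: (0,0)X 1/1 satisfied · (0,2)X 0/1 not · (0,3)O 2/3 satisfied · (0,4)O 1/2 not · (0,5)X 1/3 not · (0,6)X 2/2 satisfied
Row 1: (1,0)X 3/3 satisfied · (1,1)X 2/2 satisfied · (1,3)O 1/2 not · (1,5)O 1/3 not · (1,6)X 1/3 not
Row 2: (2,0)X 3/3 satisfied · (2,1)X 4/4 satisfied · (2,2)X 3/3 satisfied · (2,3)X 1/3 not · (2,4)O 2/3 satisfied · (2,5)O 3/4 satisfied · (2,6)O 1/3 not
Row 3: (3,0)X 3/3 satisfied · (3,1)X 4/4 satisfied · (3,2)X 2/3 satisfied · (3,4)O 1/2 not · (3,5)X 2/4 not · (3,6)X 2/3 satisfied
Row 4: (4,0)X 2/3 satisfied · (4,1)X 2/4 not · (4,2)O 0/4 not · (4,3)X 0/1 not · (4,5)X 3/3 satisfied · (4,6)X 2/2 satisfied
Row 5: (5,0)O 1/2 not · (5,1)O 1/3 not · (5,2)X 0/2 not · (5,4)O 0/1 not · (5,5)X 1/2 not
Unsatisfied: (0,2), (0,4), (0,5), (1,3), (1,5), (1,6), (2,3), (2,6), (3,4), (3,5), (4,1), (4,2), (4,3), (5,0), (5,1), (5,2), (5,4), (5,5) — 18 in total.

18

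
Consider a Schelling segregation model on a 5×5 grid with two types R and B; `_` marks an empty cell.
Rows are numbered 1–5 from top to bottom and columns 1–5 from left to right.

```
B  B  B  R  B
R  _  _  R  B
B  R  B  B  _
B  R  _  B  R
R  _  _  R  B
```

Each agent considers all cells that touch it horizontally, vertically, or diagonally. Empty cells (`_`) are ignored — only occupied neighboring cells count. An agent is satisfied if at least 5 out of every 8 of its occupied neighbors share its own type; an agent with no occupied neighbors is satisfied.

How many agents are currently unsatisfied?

(1,1)B 1/2 unhappy
(1,2)B 2/3 ok
(1,3)B 1/3 unhappy
(1,4)R 1/4 unhappy
(1,5)B 1/3 unhappy
(2,1)R 1/4 unhappy
(2,4)R 1/6 unhappy
(2,5)B 2/4 unhappy
(3,1)B 1/4 unhappy
(3,2)R 2/5 unhappy
(3,3)B 2/5 unhappy
(3,4)B 3/5 unhappy
(4,1)B 1/4 unhappy
(4,2)R 2/5 unhappy
(4,4)B 3/5 unhappy
(4,5)R 1/4 unhappy
(5,1)R 1/2 unhappy
(5,4)R 1/3 unhappy
(5,5)B 1/3 unhappy
Unsatisfied: (1,1), (1,3), (1,4), (1,5), (2,1), (2,4), (2,5), (3,1), (3,2), (3,3), (3,4), (4,1), (4,2), (4,4), (4,5), (5,1), (5,4), (5,5) — 18 in total.

18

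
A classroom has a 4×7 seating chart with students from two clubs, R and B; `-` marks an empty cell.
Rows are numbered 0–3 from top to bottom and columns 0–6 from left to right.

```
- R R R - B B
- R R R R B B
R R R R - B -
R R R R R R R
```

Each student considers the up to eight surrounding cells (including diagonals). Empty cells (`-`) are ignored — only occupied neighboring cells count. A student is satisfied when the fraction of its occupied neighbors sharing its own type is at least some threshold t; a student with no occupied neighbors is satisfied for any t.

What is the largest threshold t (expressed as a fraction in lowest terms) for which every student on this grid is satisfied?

1/3

(0,1)R 3/3
(0,2)R 5/5
(0,3)R 4/4
(0,5)B 3/4
(0,6)B 3/3
(1,1)R 6/6
(1,2)R 8/8
(1,3)R 6/6
(1,4)R 3/6
(1,5)B 4/5
(1,6)B 4/4
(2,0)R 4/4
(2,1)R 7/7
(2,2)R 8/8
(2,3)R 7/7
(2,5)B 2/6
(3,0)R 3/3
(3,1)R 5/5
(3,2)R 5/5
(3,3)R 4/4
(3,4)R 3/4
(3,5)R 2/3
(3,6)R 1/2
The smallest same-type fraction is 2/6 at (2,5), which reduces to 1/3. Any threshold above that leaves this student unsatisfied.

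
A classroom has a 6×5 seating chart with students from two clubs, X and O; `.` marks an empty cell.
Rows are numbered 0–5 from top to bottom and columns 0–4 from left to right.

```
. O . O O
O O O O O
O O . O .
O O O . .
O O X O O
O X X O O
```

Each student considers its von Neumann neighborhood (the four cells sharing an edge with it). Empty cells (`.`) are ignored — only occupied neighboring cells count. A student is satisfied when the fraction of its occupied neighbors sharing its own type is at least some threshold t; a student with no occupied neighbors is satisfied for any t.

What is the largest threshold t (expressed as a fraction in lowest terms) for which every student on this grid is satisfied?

(0,1)O 1/1
(0,3)O 2/2
(0,4)O 2/2
(1,0)O 2/2
(1,1)O 4/4
(1,2)O 2/2
(1,3)O 4/4
(1,4)O 2/2
(2,0)O 3/3
(2,1)O 3/3
(2,3)O 1/1
(3,0)O 3/3
(3,1)O 4/4
(3,2)O 1/2
(4,0)O 3/3
(4,1)O 2/4
(4,2)X 1/4
(4,3)O 2/3
(4,4)O 2/2
(5,0)O 1/2
(5,1)X 1/3
(5,2)X 2/3
(5,3)O 2/3
(5,4)O 2/2
The smallest same-type fraction is 1/4 at (4,2), which reduces to 1/4. Any threshold above that leaves this student unsatisfied.

1/4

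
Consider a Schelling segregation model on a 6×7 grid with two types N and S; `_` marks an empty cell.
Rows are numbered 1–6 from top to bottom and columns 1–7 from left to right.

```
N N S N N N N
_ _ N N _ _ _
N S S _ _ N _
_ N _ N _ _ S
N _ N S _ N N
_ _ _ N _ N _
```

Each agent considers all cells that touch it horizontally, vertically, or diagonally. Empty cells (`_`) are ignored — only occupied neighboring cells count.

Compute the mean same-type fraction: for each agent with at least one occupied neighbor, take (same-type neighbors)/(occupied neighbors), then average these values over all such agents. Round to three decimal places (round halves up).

0.564

(1,1)N 1/1
(1,2)N 2/3
(1,3)S 0/4
(1,4)N 3/4
(1,5)N 3/3
(1,6)N 2/2
(1,7)N 1/1
(2,3)N 3/6
(2,4)N 3/5
(3,1)N 1/2
(3,2)S 1/4
(3,3)S 1/5
(3,6)N 0/1
(4,2)N 3/5
(4,4)N 1/3
(4,7)S 0/3
(5,1)N 1/1
(5,3)N 3/4
(5,4)S 0/3
(5,6)N 2/3
(5,7)N 2/3
(6,4)N 1/2
(6,6)N 2/2
Sum over 23 agents: 1/1 + 2/3 + 0/4 + 3/4 + 3/3 + 2/2 + 1/1 + 3/6 + 3/5 + 1/2 + 1/4 + 1/5 + 0/1 + 3/5 + 1/3 + 0/3 + 1/1 + 3/4 + 0/3 + 2/3 + 2/3 + 1/2 + 2/2 = 779/60; mean = 779/60 ÷ 23 = 779/1380 = 0.564492… → 0.564.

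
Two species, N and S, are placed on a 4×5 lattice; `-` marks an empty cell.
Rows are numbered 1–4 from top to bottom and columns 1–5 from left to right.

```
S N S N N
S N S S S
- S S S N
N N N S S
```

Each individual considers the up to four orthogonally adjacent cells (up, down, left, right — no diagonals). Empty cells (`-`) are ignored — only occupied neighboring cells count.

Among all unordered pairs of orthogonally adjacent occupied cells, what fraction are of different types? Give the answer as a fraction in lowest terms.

1/2

Scan each occupied cell's neighbors to the right and below so each pair is counted once.
Row 1: S(1,1)–N(1,2)≠ S(1,1)–S(2,1)= N(1,2)–S(1,3)≠ N(1,2)–N(2,2)= S(1,3)–N(1,4)≠ S(1,3)–S(2,3)= N(1,4)–N(1,5)= N(1,4)–S(2,4)≠ N(1,5)–S(2,5)≠  → 5/9 unlike.
Row 2: S(2,1)–N(2,2)≠ N(2,2)–S(2,3)≠ N(2,2)–S(3,2)≠ S(2,3)–S(2,4)= S(2,3)–S(3,3)= S(2,4)–S(2,5)= S(2,4)–S(3,4)= S(2,5)–N(3,5)≠  → 4/8 unlike.
Row 3: S(3,2)–S(3,3)= S(3,2)–N(4,2)≠ S(3,3)–S(3,4)= S(3,3)–N(4,3)≠ S(3,4)–N(3,5)≠ S(3,4)–S(4,4)= N(3,5)–S(4,5)≠  → 4/7 unlike.
Row 4: N(4,1)–N(4,2)= N(4,2)–N(4,3)= N(4,3)–S(4,4)≠ S(4,4)–S(4,5)=  → 1/4 unlike.
Total adjacent occupied pairs: 28; unlike-type pairs: 14.
14/28 reduces to 1/2.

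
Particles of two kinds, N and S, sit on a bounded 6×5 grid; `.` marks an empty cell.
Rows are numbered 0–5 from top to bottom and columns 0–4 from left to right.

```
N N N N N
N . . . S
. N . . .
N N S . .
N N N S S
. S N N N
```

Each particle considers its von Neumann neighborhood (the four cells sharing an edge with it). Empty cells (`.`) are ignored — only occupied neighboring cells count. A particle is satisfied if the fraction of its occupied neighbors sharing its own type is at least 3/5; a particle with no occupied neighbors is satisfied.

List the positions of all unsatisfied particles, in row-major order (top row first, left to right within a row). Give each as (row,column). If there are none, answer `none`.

(0,4), (1,4), (3,2), (4,2), (4,3), (4,4), (5,1), (5,4)

(0,0)N 2/2 ✓
(0,1)N 2/2 ✓
(0,2)N 2/2 ✓
(0,3)N 2/2 ✓
(0,4)N 1/2 ✗
(1,0)N 1/1 ✓
(1,4)S 0/1 ✗
(2,1)N 1/1 ✓
(3,0)N 2/2 ✓
(3,1)N 3/4 ✓
(3,2)S 0/2 ✗
(4,0)N 2/2 ✓
(4,1)N 3/4 ✓
(4,2)N 2/4 ✗
(4,3)S 1/3 ✗
(4,4)S 1/2 ✗
(5,1)S 0/2 ✗
(5,2)N 2/3 ✓
(5,3)N 2/3 ✓
(5,4)N 1/2 ✗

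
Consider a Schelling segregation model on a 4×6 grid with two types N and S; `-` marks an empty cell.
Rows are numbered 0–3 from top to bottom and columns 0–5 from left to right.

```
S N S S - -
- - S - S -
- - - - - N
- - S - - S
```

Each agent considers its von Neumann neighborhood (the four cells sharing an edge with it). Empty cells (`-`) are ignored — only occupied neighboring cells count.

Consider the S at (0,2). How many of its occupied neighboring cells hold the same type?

2

Occupied neighbors of (0,2): (1,2)=S, (0,1)=N, (0,3)=S.
Same type (S): 2 of 3.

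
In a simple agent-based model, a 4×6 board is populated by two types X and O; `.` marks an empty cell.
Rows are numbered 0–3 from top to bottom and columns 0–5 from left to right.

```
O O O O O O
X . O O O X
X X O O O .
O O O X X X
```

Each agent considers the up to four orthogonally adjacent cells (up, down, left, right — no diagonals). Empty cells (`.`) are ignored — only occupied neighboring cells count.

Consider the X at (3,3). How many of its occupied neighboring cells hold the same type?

1

Occupied neighbors of (3,3): (2,3)=O, (3,2)=O, (3,4)=X.
Same type (X): 1 of 3.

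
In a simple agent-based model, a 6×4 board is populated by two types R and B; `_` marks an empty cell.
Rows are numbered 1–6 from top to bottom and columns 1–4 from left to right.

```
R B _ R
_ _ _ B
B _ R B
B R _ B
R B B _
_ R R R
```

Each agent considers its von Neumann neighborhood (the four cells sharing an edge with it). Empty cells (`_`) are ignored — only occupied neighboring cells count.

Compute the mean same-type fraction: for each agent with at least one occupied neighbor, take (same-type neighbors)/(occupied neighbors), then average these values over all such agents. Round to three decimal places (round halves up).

Row 1: (1,1)R 0/1 · (1,2)B 0/1 · (1,4)R 0/1
Row 2: (2,4)B 1/2
Row 3: (3,1)B 1/1 · (3,3)R 0/1 · (3,4)B 2/3
Row 4: (4,1)B 1/3 · (4,2)R 0/2 · (4,4)B 1/1
Row 5: (5,1)R 0/2 · (5,2)B 1/4 · (5,3)B 1/2
Row 6: (6,2)R 1/2 · (6,3)R 2/3 · (6,4)R 1/1
Sum over 16 agents: 0/1 + 0/1 + 0/1 + 1/2 + 1/1 + 0/1 + 2/3 + 1/3 + 0/2 + 1/1 + 0/2 + 1/4 + 1/2 + 1/2 + 2/3 + 1/1 = 77/12; mean = 77/12 ÷ 16 = 77/192 = 0.401041… → 0.401.

0.401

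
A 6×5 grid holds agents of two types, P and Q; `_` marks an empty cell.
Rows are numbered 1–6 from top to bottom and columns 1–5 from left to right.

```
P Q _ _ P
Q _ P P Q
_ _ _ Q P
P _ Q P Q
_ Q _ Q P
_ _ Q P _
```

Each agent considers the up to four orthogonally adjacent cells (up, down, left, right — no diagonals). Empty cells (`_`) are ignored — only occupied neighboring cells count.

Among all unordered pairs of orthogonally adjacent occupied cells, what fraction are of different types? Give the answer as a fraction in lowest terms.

16/17

Scan each occupied cell's neighbors to the right and below so each pair is counted once.
Row 1: P(1,1)–Q(1,2)≠ P(1,1)–Q(2,1)≠ P(1,5)–Q(2,5)≠  → 3/3 unlike.
Row 2: P(2,3)–P(2,4)= P(2,4)–Q(2,5)≠ P(2,4)–Q(3,4)≠ Q(2,5)–P(3,5)≠  → 3/4 unlike.
Row 3: Q(3,4)–P(3,5)≠ Q(3,4)–P(4,4)≠ P(3,5)–Q(4,5)≠  → 3/3 unlike.
Row 4: Q(4,3)–P(4,4)≠ P(4,4)–Q(4,5)≠ P(4,4)–Q(5,4)≠ Q(4,5)–P(5,5)≠  → 4/4 unlike.
Row 5: Q(5,4)–P(5,5)≠ Q(5,4)–P(6,4)≠  → 2/2 unlike.
Row 6: Q(6,3)–P(6,4)≠  → 1/1 unlike.
Total adjacent occupied pairs: 17; unlike-type pairs: 16.
16/17 is already in lowest terms.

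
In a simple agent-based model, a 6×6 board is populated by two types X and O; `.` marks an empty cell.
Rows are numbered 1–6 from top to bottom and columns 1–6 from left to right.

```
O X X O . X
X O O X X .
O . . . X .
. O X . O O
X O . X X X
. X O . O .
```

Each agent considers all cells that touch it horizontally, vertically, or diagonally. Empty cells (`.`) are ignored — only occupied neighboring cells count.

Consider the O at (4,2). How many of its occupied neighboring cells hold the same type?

2

Occupied neighbors of (4,2): (3,1)=O, (4,3)=X, (5,1)=X, (5,2)=O.
Same type (O): 2 of 4.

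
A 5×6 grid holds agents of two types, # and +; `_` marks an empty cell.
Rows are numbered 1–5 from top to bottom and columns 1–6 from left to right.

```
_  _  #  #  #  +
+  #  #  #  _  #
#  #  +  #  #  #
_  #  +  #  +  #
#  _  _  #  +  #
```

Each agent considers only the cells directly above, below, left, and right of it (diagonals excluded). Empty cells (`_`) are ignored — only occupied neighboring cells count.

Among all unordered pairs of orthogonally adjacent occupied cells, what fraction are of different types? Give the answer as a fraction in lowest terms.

14/33

Scan each occupied cell's neighbors to the right and below so each pair is counted once.
Row 1: #(1,3)–#(1,4)= #(1,3)–#(2,3)= #(1,4)–#(1,5)= #(1,4)–#(2,4)= #(1,5)–+(1,6)≠ +(1,6)–#(2,6)≠  → 2/6 unlike.
Row 2: +(2,1)–#(2,2)≠ +(2,1)–#(3,1)≠ #(2,2)–#(2,3)= #(2,2)–#(3,2)= #(2,3)–#(2,4)= #(2,3)–+(3,3)≠ #(2,4)–#(3,4)= #(2,6)–#(3,6)=  → 3/8 unlike.
Row 3: #(3,1)–#(3,2)= #(3,2)–+(3,3)≠ #(3,2)–#(4,2)= +(3,3)–#(3,4)≠ +(3,3)–+(4,3)= #(3,4)–#(3,5)= #(3,4)–#(4,4)= #(3,5)–#(3,6)= #(3,5)–+(4,5)≠ #(3,6)–#(4,6)=  → 3/10 unlike.
Row 4: #(4,2)–+(4,3)≠ +(4,3)–#(4,4)≠ #(4,4)–+(4,5)≠ #(4,4)–#(5,4)= +(4,5)–#(4,6)≠ +(4,5)–+(5,5)= #(4,6)–#(5,6)=  → 4/7 unlike.
Row 5: #(5,4)–+(5,5)≠ +(5,5)–#(5,6)≠  → 2/2 unlike.
Total adjacent occupied pairs: 33; unlike-type pairs: 14.
14/33 is already in lowest terms.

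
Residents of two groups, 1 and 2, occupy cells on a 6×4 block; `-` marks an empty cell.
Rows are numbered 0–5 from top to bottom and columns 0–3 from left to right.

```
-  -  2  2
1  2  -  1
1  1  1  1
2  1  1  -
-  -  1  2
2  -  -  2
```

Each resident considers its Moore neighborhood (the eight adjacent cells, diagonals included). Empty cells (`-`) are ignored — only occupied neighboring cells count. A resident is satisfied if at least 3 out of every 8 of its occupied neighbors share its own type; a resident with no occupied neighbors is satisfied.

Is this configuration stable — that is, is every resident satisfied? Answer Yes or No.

No

Row 0: (0,2)2 2/3 ok · (0,3)2 1/2 ok
Row 1: (1,0)1 2/3 ok · (1,1)2 1/5 unhappy · (1,3)1 2/4 ok
Row 2: (2,0)1 3/5 ok · (2,1)1 5/7 ok · (2,2)1 5/6 ok · (2,3)1 3/3 ok
Row 3: (3,0)2 0/3 unhappy · (3,1)1 5/6 ok · (3,2)1 5/6 ok
Row 4: (4,2)1 2/4 ok · (4,3)2 1/3 unhappy
Row 5: (5,0)2 0/0 ok · (5,3)2 1/2 ok
For instance (1,1) has only 1/5 same-type neighbors, below 3/8.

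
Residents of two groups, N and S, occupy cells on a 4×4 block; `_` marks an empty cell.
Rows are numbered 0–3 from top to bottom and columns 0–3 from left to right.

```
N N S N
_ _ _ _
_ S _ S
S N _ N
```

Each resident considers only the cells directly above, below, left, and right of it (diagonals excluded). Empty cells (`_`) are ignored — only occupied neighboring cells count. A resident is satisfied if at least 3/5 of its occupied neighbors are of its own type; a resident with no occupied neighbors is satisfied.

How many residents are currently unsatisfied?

8

(0,0)N 1/1 ✓
(0,1)N 1/2 ✗
(0,2)S 0/2 ✗
(0,3)N 0/1 ✗
(2,1)S 0/1 ✗
(2,3)S 0/1 ✗
(3,0)S 0/1 ✗
(3,1)N 0/2 ✗
(3,3)N 0/1 ✗
Unsatisfied: (0,1), (0,2), (0,3), (2,1), (2,3), (3,0), (3,1), (3,3) — 8 in total.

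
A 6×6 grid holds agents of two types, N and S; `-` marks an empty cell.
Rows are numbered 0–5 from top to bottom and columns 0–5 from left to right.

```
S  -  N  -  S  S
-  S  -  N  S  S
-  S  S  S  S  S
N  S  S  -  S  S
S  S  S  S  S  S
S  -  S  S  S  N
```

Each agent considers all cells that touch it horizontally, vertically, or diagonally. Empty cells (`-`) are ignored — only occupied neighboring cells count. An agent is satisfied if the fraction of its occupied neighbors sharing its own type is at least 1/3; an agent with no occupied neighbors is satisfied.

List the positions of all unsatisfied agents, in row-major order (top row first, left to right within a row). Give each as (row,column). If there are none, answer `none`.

Row 0: (0,0)S 1/1 satisfied · (0,2)N 1/2 satisfied · (0,4)S 3/4 satisfied · (0,5)S 3/3 satisfied
Row 1: (1,1)S 3/4 satisfied · (1,3)N 1/6 not · (1,4)S 6/7 satisfied · (1,5)S 5/5 satisfied
Row 2: (2,1)S 4/5 satisfied · (2,2)S 5/6 satisfied · (2,3)S 5/6 satisfied · (2,4)S 6/7 satisfied · (2,5)S 5/5 satisfied
Row 3: (3,0)N 0/4 not · (3,1)S 6/7 satisfied · (3,2)S 7/7 satisfied · (3,4)S 7/7 satisfied · (3,5)S 5/5 satisfied
Row 4: (4,0)S 3/4 satisfied · (4,1)S 6/7 satisfied · (4,2)S 6/6 satisfied · (4,3)S 7/7 satisfied · (4,4)S 6/7 satisfied · (4,5)S 4/5 satisfied
Row 5: (5,0)S 2/2 satisfied · (5,2)S 4/4 satisfied · (5,3)S 5/5 satisfied · (5,4)S 4/5 satisfied · (5,5)N 0/3 not

(1,3), (3,0), (5,5)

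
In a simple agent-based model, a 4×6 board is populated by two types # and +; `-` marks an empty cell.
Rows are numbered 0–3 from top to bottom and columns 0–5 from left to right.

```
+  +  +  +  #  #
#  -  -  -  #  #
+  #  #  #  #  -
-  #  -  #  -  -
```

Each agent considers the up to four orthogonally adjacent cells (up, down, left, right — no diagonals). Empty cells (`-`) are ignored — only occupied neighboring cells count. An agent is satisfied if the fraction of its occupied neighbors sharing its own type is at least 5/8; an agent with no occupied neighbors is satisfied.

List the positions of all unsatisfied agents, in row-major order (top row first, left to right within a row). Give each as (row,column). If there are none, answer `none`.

Row 0: (0,0)+ 1/2 unhappy · (0,1)+ 2/2 ok · (0,2)+ 2/2 ok · (0,3)+ 1/2 unhappy · (0,4)# 2/3 ok · (0,5)# 2/2 ok
Row 1: (1,0)# 0/2 unhappy · (1,4)# 3/3 ok · (1,5)# 2/2 ok
Row 2: (2,0)+ 0/2 unhappy · (2,1)# 2/3 ok · (2,2)# 2/2 ok · (2,3)# 3/3 ok · (2,4)# 2/2 ok
Row 3: (3,1)# 1/1 ok · (3,3)# 1/1 ok

(0,0), (0,3), (1,0), (2,0)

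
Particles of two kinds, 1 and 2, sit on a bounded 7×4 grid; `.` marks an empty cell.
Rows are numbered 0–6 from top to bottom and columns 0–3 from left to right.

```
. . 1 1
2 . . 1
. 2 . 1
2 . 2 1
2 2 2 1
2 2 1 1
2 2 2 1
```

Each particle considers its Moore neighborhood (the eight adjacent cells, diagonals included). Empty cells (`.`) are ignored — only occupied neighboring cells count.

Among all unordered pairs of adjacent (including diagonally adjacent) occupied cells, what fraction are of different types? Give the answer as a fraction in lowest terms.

Scan each occupied cell's neighbors to the right and below (and the two forward diagonals) so each pair is counted once.
From row 0: 0 unlike of 3 pairs (running 0/3).
From row 1: 0 unlike of 2 pairs (running 0/5).
From row 2: 1 unlike of 4 pairs (running 1/9).
From row 3: 3 unlike of 8 pairs (running 4/17).
From row 4: 4 unlike of 13 pairs (running 8/30).
From row 5: 4 unlike of 13 pairs (running 12/43).
From row 6: 1 unlike of 3 pairs (running 13/46).
Total adjacent occupied pairs: 46; unlike-type pairs: 13.
13/46 is already in lowest terms.

13/46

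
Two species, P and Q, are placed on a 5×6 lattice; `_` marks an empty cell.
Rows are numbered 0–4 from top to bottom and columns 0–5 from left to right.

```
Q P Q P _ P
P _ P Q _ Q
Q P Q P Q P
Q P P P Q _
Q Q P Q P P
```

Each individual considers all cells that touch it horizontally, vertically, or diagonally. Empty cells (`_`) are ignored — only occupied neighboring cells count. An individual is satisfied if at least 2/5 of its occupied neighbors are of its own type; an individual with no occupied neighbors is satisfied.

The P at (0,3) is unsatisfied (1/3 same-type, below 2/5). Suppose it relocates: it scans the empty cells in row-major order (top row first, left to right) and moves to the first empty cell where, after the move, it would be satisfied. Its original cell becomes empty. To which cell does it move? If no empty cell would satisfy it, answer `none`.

(1,1)

Vacating (0,3). Empty cells in order:
  (0,4): 1/3 same-type → still unsatisfied.
  (1,1): 4/8 same-type → satisfied — stop here.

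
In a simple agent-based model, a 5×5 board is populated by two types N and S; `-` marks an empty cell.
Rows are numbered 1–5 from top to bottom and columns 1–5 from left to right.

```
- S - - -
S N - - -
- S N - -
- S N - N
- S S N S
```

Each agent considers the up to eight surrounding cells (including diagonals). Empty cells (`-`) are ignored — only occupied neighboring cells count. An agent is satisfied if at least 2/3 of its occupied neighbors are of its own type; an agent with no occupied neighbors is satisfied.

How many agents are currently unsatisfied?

(1,2)S 1/2 not
(2,1)S 2/3 satisfied
(2,2)N 1/4 not
(3,2)S 2/5 not
(3,3)N 2/4 not
(4,2)S 3/5 not
(4,3)N 2/6 not
(4,5)N 1/2 not
(5,2)S 2/3 satisfied
(5,3)S 2/4 not
(5,4)N 2/4 not
(5,5)S 0/2 not
Unsatisfied: (1,2), (2,2), (3,2), (3,3), (4,2), (4,3), (4,5), (5,3), (5,4), (5,5) — 10 in total.

10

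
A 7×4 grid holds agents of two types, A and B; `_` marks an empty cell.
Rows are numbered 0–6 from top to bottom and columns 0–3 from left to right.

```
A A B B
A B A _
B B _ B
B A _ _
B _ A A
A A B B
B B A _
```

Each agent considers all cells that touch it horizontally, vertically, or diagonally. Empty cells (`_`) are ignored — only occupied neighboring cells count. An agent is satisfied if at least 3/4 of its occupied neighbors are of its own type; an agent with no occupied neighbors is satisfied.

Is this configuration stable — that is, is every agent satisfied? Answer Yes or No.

(0,0)A 2/3 not
(0,1)A 3/5 not
(0,2)B 2/4 not
(0,3)B 1/2 not
(1,0)A 2/5 not
(1,1)B 3/7 not
(1,2)A 1/6 not
(2,0)B 3/5 not
(2,1)B 3/6 not
(2,3)B 0/1 not
(3,0)B 3/4 satisfied
(3,1)A 1/5 not
(4,0)B 1/4 not
(4,2)A 3/5 not
(4,3)A 1/3 not
(5,0)A 1/4 not
(5,1)A 3/7 not
(5,2)B 2/6 not
(5,3)B 1/4 not
(6,0)B 1/3 not
(6,1)B 2/5 not
(6,2)A 1/4 not
For instance (0,0) has only 2/3 same-type neighbors, below 3/4.

No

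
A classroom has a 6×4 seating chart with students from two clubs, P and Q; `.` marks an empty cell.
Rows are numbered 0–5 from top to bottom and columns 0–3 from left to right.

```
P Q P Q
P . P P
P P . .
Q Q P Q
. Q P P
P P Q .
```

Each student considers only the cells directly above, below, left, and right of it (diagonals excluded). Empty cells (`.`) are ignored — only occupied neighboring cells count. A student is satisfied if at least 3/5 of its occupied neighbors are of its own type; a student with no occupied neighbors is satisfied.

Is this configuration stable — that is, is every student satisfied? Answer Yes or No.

No

(0,0)P 1/2 unhappy
(0,1)Q 0/2 unhappy
(0,2)P 1/3 unhappy
(0,3)Q 0/2 unhappy
(1,0)P 2/2 ok
(1,2)P 2/2 ok
(1,3)P 1/2 unhappy
(2,0)P 2/3 ok
(2,1)P 1/2 unhappy
(3,0)Q 1/2 unhappy
(3,1)Q 2/4 unhappy
(3,2)P 1/3 unhappy
(3,3)Q 0/2 unhappy
(4,1)Q 1/3 unhappy
(4,2)P 2/4 unhappy
(4,3)P 1/2 unhappy
(5,0)P 1/1 ok
(5,1)P 1/3 unhappy
(5,2)Q 0/2 unhappy
For instance (0,0) has only 1/2 same-type neighbors, below 3/5.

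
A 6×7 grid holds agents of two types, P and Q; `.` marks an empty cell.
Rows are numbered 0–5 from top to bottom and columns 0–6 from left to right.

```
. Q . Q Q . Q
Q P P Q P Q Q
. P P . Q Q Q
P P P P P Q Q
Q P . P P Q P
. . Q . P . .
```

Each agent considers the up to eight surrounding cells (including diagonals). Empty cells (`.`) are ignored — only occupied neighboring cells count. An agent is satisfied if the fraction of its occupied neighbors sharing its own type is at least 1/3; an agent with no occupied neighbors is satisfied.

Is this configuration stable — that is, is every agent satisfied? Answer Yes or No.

(0,1)Q 1/3 ok
(0,3)Q 2/4 ok
(0,4)Q 3/4 ok
(0,6)Q 2/2 ok
(1,0)Q 1/3 ok
(1,1)P 3/5 ok
(1,2)P 3/6 ok
(1,3)Q 3/6 ok
(1,4)P 0/6 unhappy
(1,5)Q 6/7 ok
(1,6)Q 4/4 ok
(2,1)P 6/7 ok
(2,2)P 6/7 ok
(2,4)Q 4/7 ok
(2,5)Q 6/8 ok
(2,6)Q 5/5 ok
(3,0)P 3/4 ok
(3,1)P 5/6 ok
(3,2)P 6/6 ok
(3,3)P 5/6 ok
(3,4)P 3/7 ok
(3,5)Q 5/8 ok
(3,6)Q 4/5 ok
(4,0)Q 0/3 unhappy
(4,1)P 3/5 ok
(4,3)P 5/6 ok
(4,4)P 4/6 ok
(4,5)Q 2/6 ok
(4,6)P 0/3 unhappy
(5,2)Q 0/2 unhappy
(5,4)P 2/3 ok
For instance (1,4) has only 0/6 same-type neighbors, below 1/3.

No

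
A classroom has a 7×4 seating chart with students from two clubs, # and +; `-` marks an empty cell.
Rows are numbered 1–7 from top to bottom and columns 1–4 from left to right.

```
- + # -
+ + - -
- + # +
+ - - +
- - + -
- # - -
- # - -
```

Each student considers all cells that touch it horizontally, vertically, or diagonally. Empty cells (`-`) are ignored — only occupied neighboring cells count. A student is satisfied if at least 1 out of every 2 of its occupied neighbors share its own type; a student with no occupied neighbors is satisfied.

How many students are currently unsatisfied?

Row 1: (1,2)+ 2/3 satisfied · (1,3)# 0/2 not
Row 2: (2,1)+ 3/3 satisfied · (2,2)+ 3/5 satisfied
Row 3: (3,2)+ 3/4 satisfied · (3,3)# 0/4 not · (3,4)+ 1/2 satisfied
Row 4: (4,1)+ 1/1 satisfied · (4,4)+ 2/3 satisfied
Row 5: (5,3)+ 1/2 satisfied
Row 6: (6,2)# 1/2 satisfied
Row 7: (7,2)# 1/1 satisfied
Unsatisfied: (1,3), (3,3) — 2 in total.

2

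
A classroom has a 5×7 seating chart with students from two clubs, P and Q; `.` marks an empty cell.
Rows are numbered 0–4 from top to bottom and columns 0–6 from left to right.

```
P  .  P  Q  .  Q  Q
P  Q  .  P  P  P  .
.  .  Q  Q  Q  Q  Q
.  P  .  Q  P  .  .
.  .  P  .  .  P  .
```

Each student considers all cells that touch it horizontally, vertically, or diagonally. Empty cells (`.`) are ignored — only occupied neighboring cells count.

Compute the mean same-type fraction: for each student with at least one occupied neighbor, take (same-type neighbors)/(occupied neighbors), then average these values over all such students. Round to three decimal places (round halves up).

0.422

Row 0: (0,0)P 1/2 · (0,2)P 1/3 · (0,3)Q 0/3 · (0,5)Q 1/3 · (0,6)Q 1/2
Row 1: (1,0)P 1/2 · (1,1)Q 1/4 · (1,3)P 2/6 · (1,4)P 2/7 · (1,5)P 1/6
Row 2: (2,2)Q 3/5 · (2,3)Q 3/6 · (2,4)Q 3/7 · (2,5)Q 2/5 · (2,6)Q 1/2
Row 3: (3,1)P 1/2 · (3,3)Q 3/5 · (3,4)P 1/5
Row 4: (4,2)P 1/2 · (4,5)P 1/1
Sum over 20 students: 1/2 + 1/3 + 0/3 + 1/3 + 1/2 + 1/2 + 1/4 + 2/6 + 2/7 + 1/6 + 3/5 + 3/6 + 3/7 + 2/5 + 1/2 + 1/2 + 3/5 + 1/5 + 1/2 + 1/1 = 3541/420; mean = 3541/420 ÷ 20 = 3541/8400 = 0.421547… → 0.422.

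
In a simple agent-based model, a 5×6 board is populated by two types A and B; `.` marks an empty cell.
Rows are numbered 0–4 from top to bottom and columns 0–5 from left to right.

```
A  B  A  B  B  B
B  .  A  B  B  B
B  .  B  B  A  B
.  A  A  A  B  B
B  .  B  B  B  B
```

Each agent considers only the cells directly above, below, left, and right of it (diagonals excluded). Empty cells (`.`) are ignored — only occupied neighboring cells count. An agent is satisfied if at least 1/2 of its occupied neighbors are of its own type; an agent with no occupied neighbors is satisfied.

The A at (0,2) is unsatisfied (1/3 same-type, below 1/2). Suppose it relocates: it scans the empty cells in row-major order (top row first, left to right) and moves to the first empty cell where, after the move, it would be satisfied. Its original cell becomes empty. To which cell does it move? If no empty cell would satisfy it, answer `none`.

none

Vacating (0,2). Empty cells in order:
  (1,1): 1/3 same-type → still unsatisfied.
  (2,1): 1/3 same-type → still unsatisfied.
  (3,0): 1/3 same-type → still unsatisfied.
  (4,1): 1/3 same-type → still unsatisfied.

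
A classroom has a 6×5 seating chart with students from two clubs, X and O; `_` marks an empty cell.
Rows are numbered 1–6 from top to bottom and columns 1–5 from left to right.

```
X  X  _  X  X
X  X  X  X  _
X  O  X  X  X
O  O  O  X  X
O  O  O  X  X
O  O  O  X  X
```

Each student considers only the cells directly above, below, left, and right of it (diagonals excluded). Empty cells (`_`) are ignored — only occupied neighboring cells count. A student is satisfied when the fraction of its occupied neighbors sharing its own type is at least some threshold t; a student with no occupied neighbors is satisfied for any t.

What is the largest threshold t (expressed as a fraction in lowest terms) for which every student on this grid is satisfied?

Row 1: (1,1)X 2/2 · (1,2)X 2/2 · (1,4)X 2/2 · (1,5)X 1/1
Row 2: (2,1)X 3/3 · (2,2)X 3/4 · (2,3)X 3/3 · (2,4)X 3/3
Row 3: (3,1)X 1/3 · (3,2)O 1/4 · (3,3)X 2/4 · (3,4)X 4/4 · (3,5)X 2/2
Row 4: (4,1)O 2/3 · (4,2)O 4/4 · (4,3)O 2/4 · (4,4)X 3/4 · (4,5)X 3/3
Row 5: (5,1)O 3/3 · (5,2)O 4/4 · (5,3)O 3/4 · (5,4)X 3/4 · (5,5)X 3/3
Row 6: (6,1)O 2/2 · (6,2)O 3/3 · (6,3)O 2/3 · (6,4)X 2/3 · (6,5)X 2/2
The smallest same-type fraction is 1/4 at (3,2), which reduces to 1/4. Any threshold above that leaves this student unsatisfied.

1/4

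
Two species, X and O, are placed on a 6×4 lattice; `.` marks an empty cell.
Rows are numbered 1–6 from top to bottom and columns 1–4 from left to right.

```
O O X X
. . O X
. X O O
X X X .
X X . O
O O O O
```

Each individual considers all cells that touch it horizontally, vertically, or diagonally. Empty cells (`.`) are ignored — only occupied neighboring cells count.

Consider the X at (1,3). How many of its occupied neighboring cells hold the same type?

Occupied neighbors of (1,3): (1,2)=O, (1,4)=X, (2,3)=O, (2,4)=X.
Same type (X): 2 of 4.

2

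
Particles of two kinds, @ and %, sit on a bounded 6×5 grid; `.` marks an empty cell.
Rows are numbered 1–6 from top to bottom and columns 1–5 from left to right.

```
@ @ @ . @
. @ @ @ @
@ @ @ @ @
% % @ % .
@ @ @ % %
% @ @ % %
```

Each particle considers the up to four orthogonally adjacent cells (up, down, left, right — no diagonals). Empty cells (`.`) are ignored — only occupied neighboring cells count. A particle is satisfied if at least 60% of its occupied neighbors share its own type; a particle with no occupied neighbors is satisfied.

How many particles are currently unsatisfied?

Row 1: (1,1)@ 1/1 ok · (1,2)@ 3/3 ok · (1,3)@ 2/2 ok · (1,5)@ 1/1 ok
Row 2: (2,2)@ 3/3 ok · (2,3)@ 4/4 ok · (2,4)@ 3/3 ok · (2,5)@ 3/3 ok
Row 3: (3,1)@ 1/2 unhappy · (3,2)@ 3/4 ok · (3,3)@ 4/4 ok · (3,4)@ 3/4 ok · (3,5)@ 2/2 ok
Row 4: (4,1)% 1/3 unhappy · (4,2)% 1/4 unhappy · (4,3)@ 2/4 unhappy · (4,4)% 1/3 unhappy
Row 5: (5,1)@ 1/3 unhappy · (5,2)@ 3/4 ok · (5,3)@ 3/4 ok · (5,4)% 3/4 ok · (5,5)% 2/2 ok
Row 6: (6,1)% 0/2 unhappy · (6,2)@ 2/3 ok · (6,3)@ 2/3 ok · (6,4)% 2/3 ok · (6,5)% 2/2 ok
Unsatisfied: (3,1), (4,1), (4,2), (4,3), (4,4), (5,1), (6,1) — 7 in total.

7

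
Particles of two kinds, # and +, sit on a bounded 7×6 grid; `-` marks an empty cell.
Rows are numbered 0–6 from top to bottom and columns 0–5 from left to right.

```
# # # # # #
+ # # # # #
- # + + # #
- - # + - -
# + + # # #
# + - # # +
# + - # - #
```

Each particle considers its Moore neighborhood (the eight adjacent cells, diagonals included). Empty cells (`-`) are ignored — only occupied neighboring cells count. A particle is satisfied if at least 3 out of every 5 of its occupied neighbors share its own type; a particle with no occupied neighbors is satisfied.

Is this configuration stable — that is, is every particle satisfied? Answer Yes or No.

No

(0,0)# 2/3 ✓
(0,1)# 4/5 ✓
(0,2)# 5/5 ✓
(0,3)# 5/5 ✓
(0,4)# 5/5 ✓
(0,5)# 3/3 ✓
(1,0)+ 0/4 ✗
(1,1)# 5/7 ✓
(1,2)# 6/8 ✓
(1,3)# 6/8 ✓
(1,4)# 7/8 ✓
(1,5)# 5/5 ✓
(2,1)# 3/5 ✓
(2,2)+ 2/7 ✗
(2,3)+ 2/7 ✗
(2,4)# 4/6 ✓
(2,5)# 3/3 ✓
(3,2)# 2/7 ✗
(3,3)+ 3/7 ✗
(4,0)# 1/3 ✗
(4,1)+ 2/5 ✗
(4,2)+ 3/6 ✗
(4,3)# 4/6 ✓
(4,4)# 4/6 ✓
(4,5)# 2/3 ✓
(5,0)# 2/5 ✗
(5,1)+ 3/6 ✗
(5,3)# 4/5 ✓
(5,4)# 6/7 ✓
(5,5)+ 0/4 ✗
(6,0)# 1/3 ✗
(6,1)+ 1/3 ✗
(6,3)# 2/2 ✓
(6,5)# 1/2 ✗
For instance (1,0) has only 0/4 same-type neighbors, below 3/5.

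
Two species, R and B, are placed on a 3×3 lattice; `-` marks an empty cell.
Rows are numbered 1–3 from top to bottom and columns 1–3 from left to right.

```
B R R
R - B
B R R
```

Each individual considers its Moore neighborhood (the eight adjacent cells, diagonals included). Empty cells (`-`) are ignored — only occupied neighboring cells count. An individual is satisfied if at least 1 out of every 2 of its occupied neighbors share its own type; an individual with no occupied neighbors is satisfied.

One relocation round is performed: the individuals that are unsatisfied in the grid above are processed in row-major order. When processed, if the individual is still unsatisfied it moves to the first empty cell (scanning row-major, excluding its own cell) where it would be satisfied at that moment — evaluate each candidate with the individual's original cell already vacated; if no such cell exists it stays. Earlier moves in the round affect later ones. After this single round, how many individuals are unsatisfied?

Initially unsatisfied (in order): (1,1), (2,3), (3,1).
  (1,1): no empty cell satisfies it; stays.
  (2,3): no empty cell satisfies it; stays.
  (3,1): no empty cell satisfies it; stays.
Resulting grid:
B R R
R - B
B R R
Unsatisfied now: (1,1), (2,3), (3,1).

3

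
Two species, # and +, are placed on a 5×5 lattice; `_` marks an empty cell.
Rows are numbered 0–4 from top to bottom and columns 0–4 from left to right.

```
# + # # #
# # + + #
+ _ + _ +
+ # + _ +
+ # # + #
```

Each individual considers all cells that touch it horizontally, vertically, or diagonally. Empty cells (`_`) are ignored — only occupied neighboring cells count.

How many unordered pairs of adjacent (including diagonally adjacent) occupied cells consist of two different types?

Scan each occupied cell's neighbors to the right and below (and the two forward diagonals) so each pair is counted once.
From row 0: 9 unlike of 17 pairs (running 9/17).
From row 1: 6 unlike of 11 pairs (running 15/28).
From row 2: 2 unlike of 5 pairs (running 17/33).
From row 3: 7 unlike of 12 pairs (running 24/45).
From row 4: 3 unlike of 4 pairs (running 27/49).
Total adjacent occupied pairs: 49; unlike-type pairs: 27.

27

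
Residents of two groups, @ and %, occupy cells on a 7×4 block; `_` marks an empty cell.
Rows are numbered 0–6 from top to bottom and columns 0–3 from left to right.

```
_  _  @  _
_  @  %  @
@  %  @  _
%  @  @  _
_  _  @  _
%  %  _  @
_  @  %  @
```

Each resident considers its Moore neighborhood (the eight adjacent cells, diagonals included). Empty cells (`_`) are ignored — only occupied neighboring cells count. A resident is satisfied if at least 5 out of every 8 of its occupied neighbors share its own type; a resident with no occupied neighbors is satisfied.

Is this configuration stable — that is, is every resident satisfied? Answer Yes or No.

No

Row 0: (0,2)@ 2/3 satisfied
Row 1: (1,1)@ 3/5 not · (1,2)% 1/5 not · (1,3)@ 2/3 satisfied
Row 2: (2,0)@ 2/4 not · (2,1)% 2/7 not · (2,2)@ 4/6 satisfied
Row 3: (3,0)% 1/3 not · (3,1)@ 4/6 satisfied · (3,2)@ 3/4 satisfied
Row 4: (4,2)@ 3/4 satisfied
Row 5: (5,0)% 1/2 not · (5,1)% 2/4 not · (5,3)@ 2/3 satisfied
Row 6: (6,1)@ 0/3 not · (6,2)% 1/4 not · (6,3)@ 1/2 not
For instance (1,1) has only 3/5 same-type neighbors, below 5/8.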